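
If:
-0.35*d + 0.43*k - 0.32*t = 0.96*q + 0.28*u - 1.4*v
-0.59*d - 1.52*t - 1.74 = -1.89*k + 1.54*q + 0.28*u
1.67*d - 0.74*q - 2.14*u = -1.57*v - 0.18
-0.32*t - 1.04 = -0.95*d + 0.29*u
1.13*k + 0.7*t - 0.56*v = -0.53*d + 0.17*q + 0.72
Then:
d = 1.11332776917257 - 0.32605049075775*v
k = 1.4068045716427*v + 0.621679750235918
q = 2.52588465851102*v - 0.135423209780691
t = -0.61068859129682*v - 0.850833972986814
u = 0.999752593343884 - 0.394233162085793*v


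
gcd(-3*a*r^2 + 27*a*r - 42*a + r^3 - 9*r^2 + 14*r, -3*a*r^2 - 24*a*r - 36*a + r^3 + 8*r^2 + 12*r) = -3*a + r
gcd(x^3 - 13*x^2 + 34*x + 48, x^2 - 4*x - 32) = x - 8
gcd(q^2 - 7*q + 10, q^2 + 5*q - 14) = q - 2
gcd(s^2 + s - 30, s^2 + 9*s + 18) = s + 6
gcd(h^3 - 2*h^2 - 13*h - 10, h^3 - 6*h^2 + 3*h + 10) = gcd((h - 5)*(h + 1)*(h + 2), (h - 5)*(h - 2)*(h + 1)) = h^2 - 4*h - 5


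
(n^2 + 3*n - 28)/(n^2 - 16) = (n + 7)/(n + 4)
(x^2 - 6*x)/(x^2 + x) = (x - 6)/(x + 1)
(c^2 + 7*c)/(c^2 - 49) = c/(c - 7)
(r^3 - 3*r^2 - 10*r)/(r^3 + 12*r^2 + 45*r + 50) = r*(r - 5)/(r^2 + 10*r + 25)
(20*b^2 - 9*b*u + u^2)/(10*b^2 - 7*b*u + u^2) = (-4*b + u)/(-2*b + u)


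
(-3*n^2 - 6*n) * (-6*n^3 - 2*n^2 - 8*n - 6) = 18*n^5 + 42*n^4 + 36*n^3 + 66*n^2 + 36*n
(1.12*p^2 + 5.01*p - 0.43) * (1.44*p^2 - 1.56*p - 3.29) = 1.6128*p^4 + 5.4672*p^3 - 12.1196*p^2 - 15.8121*p + 1.4147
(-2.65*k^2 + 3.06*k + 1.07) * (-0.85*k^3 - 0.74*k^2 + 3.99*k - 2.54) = 2.2525*k^5 - 0.64*k^4 - 13.7474*k^3 + 18.1486*k^2 - 3.5031*k - 2.7178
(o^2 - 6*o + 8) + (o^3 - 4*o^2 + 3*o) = o^3 - 3*o^2 - 3*o + 8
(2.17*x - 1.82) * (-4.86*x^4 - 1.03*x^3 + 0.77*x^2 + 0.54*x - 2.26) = -10.5462*x^5 + 6.6101*x^4 + 3.5455*x^3 - 0.2296*x^2 - 5.887*x + 4.1132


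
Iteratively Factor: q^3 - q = (q + 1)*(q^2 - q) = q*(q + 1)*(q - 1)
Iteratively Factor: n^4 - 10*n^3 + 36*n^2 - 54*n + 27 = (n - 3)*(n^3 - 7*n^2 + 15*n - 9) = (n - 3)^2*(n^2 - 4*n + 3) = (n - 3)^2*(n - 1)*(n - 3)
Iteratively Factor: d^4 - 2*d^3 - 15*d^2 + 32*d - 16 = (d - 4)*(d^3 + 2*d^2 - 7*d + 4) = (d - 4)*(d - 1)*(d^2 + 3*d - 4) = (d - 4)*(d - 1)^2*(d + 4)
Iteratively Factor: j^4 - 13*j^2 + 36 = (j - 3)*(j^3 + 3*j^2 - 4*j - 12) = (j - 3)*(j + 3)*(j^2 - 4) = (j - 3)*(j - 2)*(j + 3)*(j + 2)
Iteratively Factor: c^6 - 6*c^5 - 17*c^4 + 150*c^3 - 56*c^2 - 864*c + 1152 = (c - 3)*(c^5 - 3*c^4 - 26*c^3 + 72*c^2 + 160*c - 384) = (c - 4)*(c - 3)*(c^4 + c^3 - 22*c^2 - 16*c + 96) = (c - 4)*(c - 3)*(c + 3)*(c^3 - 2*c^2 - 16*c + 32) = (c - 4)^2*(c - 3)*(c + 3)*(c^2 + 2*c - 8) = (c - 4)^2*(c - 3)*(c + 3)*(c + 4)*(c - 2)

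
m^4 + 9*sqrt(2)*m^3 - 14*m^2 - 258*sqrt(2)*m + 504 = (m - 3*sqrt(2))*(m - sqrt(2))*(m + 6*sqrt(2))*(m + 7*sqrt(2))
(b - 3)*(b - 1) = b^2 - 4*b + 3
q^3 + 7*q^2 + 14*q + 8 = (q + 1)*(q + 2)*(q + 4)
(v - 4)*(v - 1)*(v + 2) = v^3 - 3*v^2 - 6*v + 8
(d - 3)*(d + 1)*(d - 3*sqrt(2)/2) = d^3 - 3*sqrt(2)*d^2/2 - 2*d^2 - 3*d + 3*sqrt(2)*d + 9*sqrt(2)/2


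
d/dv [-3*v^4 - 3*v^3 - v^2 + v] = -12*v^3 - 9*v^2 - 2*v + 1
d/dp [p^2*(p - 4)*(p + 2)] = 2*p*(2*p^2 - 3*p - 8)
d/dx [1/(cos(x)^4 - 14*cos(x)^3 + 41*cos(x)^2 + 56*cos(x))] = 2*(2*cos(x)^3 - 21*cos(x)^2 + 41*cos(x) + 28)*sin(x)/((cos(x)^3 - 14*cos(x)^2 + 41*cos(x) + 56)^2*cos(x)^2)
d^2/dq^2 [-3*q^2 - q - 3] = -6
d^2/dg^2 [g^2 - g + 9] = 2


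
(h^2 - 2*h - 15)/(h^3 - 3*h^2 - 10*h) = (h + 3)/(h*(h + 2))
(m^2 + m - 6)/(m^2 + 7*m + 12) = (m - 2)/(m + 4)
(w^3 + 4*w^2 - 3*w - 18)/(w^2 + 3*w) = w + 1 - 6/w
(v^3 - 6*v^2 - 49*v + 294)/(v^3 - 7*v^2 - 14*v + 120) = (v^2 - 49)/(v^2 - v - 20)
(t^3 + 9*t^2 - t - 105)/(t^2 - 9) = (t^2 + 12*t + 35)/(t + 3)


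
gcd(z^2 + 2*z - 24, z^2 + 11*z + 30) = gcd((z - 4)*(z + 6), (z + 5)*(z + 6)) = z + 6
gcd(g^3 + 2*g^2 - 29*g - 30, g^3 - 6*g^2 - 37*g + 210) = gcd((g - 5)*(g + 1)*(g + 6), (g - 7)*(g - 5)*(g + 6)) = g^2 + g - 30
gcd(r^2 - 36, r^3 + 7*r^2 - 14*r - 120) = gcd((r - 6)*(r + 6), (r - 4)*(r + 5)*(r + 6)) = r + 6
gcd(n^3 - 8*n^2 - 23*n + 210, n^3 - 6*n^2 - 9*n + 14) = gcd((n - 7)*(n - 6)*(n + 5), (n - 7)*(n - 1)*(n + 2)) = n - 7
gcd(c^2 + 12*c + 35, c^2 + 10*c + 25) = c + 5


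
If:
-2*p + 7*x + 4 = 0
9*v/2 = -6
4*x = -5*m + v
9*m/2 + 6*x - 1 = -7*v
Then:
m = -37/9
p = 1355/72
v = -4/3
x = 173/36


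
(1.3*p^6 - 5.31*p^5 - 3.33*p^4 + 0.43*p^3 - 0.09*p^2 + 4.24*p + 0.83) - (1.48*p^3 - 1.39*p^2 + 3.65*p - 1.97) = 1.3*p^6 - 5.31*p^5 - 3.33*p^4 - 1.05*p^3 + 1.3*p^2 + 0.59*p + 2.8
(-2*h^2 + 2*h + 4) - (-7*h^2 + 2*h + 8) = 5*h^2 - 4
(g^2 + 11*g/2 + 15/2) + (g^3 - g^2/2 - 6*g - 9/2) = g^3 + g^2/2 - g/2 + 3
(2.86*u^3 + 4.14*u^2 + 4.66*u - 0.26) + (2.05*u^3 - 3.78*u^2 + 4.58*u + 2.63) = 4.91*u^3 + 0.36*u^2 + 9.24*u + 2.37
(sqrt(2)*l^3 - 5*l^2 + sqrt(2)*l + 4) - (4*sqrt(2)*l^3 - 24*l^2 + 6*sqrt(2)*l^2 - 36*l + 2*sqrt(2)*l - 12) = -3*sqrt(2)*l^3 - 6*sqrt(2)*l^2 + 19*l^2 - sqrt(2)*l + 36*l + 16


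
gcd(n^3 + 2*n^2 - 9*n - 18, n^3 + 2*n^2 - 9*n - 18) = n^3 + 2*n^2 - 9*n - 18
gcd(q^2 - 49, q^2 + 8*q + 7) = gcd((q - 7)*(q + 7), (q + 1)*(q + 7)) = q + 7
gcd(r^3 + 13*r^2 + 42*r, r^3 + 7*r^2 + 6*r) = r^2 + 6*r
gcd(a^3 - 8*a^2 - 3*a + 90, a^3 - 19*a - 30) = a^2 - 2*a - 15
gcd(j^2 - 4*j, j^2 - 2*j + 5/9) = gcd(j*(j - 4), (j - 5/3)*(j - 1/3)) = 1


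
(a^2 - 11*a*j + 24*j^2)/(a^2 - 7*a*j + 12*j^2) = (a - 8*j)/(a - 4*j)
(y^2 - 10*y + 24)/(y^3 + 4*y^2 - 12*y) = (y^2 - 10*y + 24)/(y*(y^2 + 4*y - 12))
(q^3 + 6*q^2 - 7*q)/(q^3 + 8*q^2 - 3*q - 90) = q*(q^2 + 6*q - 7)/(q^3 + 8*q^2 - 3*q - 90)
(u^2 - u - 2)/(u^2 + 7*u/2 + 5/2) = 2*(u - 2)/(2*u + 5)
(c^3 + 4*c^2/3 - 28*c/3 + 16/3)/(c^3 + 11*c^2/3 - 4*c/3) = (3*c^2 - 8*c + 4)/(c*(3*c - 1))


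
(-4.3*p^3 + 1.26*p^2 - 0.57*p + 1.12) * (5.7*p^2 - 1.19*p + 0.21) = -24.51*p^5 + 12.299*p^4 - 5.6514*p^3 + 7.3269*p^2 - 1.4525*p + 0.2352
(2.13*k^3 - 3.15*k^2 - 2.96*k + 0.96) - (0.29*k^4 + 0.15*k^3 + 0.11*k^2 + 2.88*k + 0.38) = -0.29*k^4 + 1.98*k^3 - 3.26*k^2 - 5.84*k + 0.58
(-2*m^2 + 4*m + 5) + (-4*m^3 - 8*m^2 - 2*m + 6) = -4*m^3 - 10*m^2 + 2*m + 11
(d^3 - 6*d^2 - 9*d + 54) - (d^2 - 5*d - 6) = d^3 - 7*d^2 - 4*d + 60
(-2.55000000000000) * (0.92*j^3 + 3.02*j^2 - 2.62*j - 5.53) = -2.346*j^3 - 7.701*j^2 + 6.681*j + 14.1015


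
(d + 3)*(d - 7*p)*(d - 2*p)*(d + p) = d^4 - 8*d^3*p + 3*d^3 + 5*d^2*p^2 - 24*d^2*p + 14*d*p^3 + 15*d*p^2 + 42*p^3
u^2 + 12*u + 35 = (u + 5)*(u + 7)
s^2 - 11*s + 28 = (s - 7)*(s - 4)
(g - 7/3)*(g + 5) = g^2 + 8*g/3 - 35/3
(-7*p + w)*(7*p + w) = -49*p^2 + w^2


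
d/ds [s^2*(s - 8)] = s*(3*s - 16)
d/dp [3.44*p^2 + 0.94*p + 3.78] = 6.88*p + 0.94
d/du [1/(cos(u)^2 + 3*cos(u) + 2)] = (2*cos(u) + 3)*sin(u)/(cos(u)^2 + 3*cos(u) + 2)^2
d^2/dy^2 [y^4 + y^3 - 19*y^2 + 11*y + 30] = 12*y^2 + 6*y - 38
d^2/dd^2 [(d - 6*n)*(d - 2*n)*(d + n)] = 6*d - 14*n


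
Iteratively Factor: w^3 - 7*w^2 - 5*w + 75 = (w - 5)*(w^2 - 2*w - 15) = (w - 5)^2*(w + 3)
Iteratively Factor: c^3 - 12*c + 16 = (c - 2)*(c^2 + 2*c - 8) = (c - 2)*(c + 4)*(c - 2)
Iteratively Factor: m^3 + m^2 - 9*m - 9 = (m - 3)*(m^2 + 4*m + 3) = (m - 3)*(m + 1)*(m + 3)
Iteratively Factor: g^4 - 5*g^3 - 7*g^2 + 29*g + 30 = (g + 1)*(g^3 - 6*g^2 - g + 30) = (g - 3)*(g + 1)*(g^2 - 3*g - 10) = (g - 3)*(g + 1)*(g + 2)*(g - 5)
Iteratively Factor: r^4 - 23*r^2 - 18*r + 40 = (r - 5)*(r^3 + 5*r^2 + 2*r - 8) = (r - 5)*(r + 2)*(r^2 + 3*r - 4) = (r - 5)*(r + 2)*(r + 4)*(r - 1)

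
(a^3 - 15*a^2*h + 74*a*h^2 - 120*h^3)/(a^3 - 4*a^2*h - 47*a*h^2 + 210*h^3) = (a - 4*h)/(a + 7*h)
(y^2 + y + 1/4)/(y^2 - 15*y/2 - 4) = (y + 1/2)/(y - 8)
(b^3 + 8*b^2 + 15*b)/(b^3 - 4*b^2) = (b^2 + 8*b + 15)/(b*(b - 4))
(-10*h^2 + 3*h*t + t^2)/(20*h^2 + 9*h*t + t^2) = (-2*h + t)/(4*h + t)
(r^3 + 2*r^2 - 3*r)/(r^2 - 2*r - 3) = r*(-r^2 - 2*r + 3)/(-r^2 + 2*r + 3)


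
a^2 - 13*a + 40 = (a - 8)*(a - 5)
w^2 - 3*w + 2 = (w - 2)*(w - 1)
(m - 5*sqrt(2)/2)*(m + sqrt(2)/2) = m^2 - 2*sqrt(2)*m - 5/2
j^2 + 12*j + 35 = (j + 5)*(j + 7)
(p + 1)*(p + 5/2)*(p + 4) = p^3 + 15*p^2/2 + 33*p/2 + 10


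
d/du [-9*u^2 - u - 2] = -18*u - 1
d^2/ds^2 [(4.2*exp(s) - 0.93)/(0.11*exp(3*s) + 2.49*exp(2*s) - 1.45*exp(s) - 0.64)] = (0.20328*exp(6*s) + 3.349863*exp(5*s) + 25.9180229999999*exp(4*s) - 3.75976199999999*exp(3*s) + 49.642767*exp(2*s) - 11.781117*exp(s) + 2.58336)*exp(s)/(0.001331*exp(9*s) + 0.090387*exp(8*s) + 1.993398*exp(7*s) + 13.032087*exp(6*s) - 27.328386*exp(5*s) + 4.413963*exp(4*s) + 10.950863*exp(3*s) - 0.977087999999999*exp(2*s) - 1.78176*exp(s) - 0.262144)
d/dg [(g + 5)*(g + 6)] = 2*g + 11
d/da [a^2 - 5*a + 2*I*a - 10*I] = 2*a - 5 + 2*I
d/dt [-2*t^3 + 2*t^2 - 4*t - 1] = -6*t^2 + 4*t - 4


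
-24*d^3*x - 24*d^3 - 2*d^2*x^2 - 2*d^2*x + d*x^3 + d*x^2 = (-6*d + x)*(4*d + x)*(d*x + d)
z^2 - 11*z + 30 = (z - 6)*(z - 5)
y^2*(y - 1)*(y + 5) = y^4 + 4*y^3 - 5*y^2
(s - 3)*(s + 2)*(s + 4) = s^3 + 3*s^2 - 10*s - 24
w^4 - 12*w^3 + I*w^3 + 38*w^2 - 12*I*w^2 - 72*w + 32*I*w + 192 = (w - 8)*(w - 4)*(w - 2*I)*(w + 3*I)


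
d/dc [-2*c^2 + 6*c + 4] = 6 - 4*c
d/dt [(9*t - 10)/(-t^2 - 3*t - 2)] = (9*t^2 - 20*t - 48)/(t^4 + 6*t^3 + 13*t^2 + 12*t + 4)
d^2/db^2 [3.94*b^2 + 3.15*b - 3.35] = 7.88000000000000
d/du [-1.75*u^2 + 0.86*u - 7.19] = 0.86 - 3.5*u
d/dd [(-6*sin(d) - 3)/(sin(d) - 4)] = 27*cos(d)/(sin(d) - 4)^2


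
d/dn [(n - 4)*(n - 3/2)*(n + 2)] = 3*n^2 - 7*n - 5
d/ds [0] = 0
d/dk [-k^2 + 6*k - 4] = 6 - 2*k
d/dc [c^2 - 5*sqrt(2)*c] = 2*c - 5*sqrt(2)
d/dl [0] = 0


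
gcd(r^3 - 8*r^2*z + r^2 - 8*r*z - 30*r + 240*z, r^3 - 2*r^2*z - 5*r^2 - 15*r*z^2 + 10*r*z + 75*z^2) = r - 5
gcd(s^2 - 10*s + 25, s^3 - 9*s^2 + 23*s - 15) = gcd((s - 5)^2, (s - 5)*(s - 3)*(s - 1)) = s - 5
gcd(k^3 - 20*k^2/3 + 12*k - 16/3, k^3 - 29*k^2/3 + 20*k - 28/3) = k^2 - 8*k/3 + 4/3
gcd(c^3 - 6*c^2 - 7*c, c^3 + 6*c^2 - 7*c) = c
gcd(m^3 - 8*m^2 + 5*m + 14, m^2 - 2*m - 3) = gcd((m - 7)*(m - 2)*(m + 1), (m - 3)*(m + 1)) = m + 1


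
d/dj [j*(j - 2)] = 2*j - 2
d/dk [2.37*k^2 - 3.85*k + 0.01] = 4.74*k - 3.85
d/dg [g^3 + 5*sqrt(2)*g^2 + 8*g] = 3*g^2 + 10*sqrt(2)*g + 8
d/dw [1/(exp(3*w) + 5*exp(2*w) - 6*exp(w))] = (-3*exp(2*w) - 10*exp(w) + 6)*exp(-w)/(exp(2*w) + 5*exp(w) - 6)^2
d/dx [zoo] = 0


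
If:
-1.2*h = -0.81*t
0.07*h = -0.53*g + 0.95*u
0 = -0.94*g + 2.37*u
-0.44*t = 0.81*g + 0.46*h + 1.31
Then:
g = 0.81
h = -1.77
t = -2.62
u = 0.32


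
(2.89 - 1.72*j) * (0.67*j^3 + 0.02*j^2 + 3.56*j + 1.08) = -1.1524*j^4 + 1.9019*j^3 - 6.0654*j^2 + 8.4308*j + 3.1212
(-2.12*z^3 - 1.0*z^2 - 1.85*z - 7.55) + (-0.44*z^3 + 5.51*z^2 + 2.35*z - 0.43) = -2.56*z^3 + 4.51*z^2 + 0.5*z - 7.98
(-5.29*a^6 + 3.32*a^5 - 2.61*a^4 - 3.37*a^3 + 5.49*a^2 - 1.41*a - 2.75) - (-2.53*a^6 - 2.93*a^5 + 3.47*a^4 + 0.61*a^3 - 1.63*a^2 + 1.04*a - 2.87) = -2.76*a^6 + 6.25*a^5 - 6.08*a^4 - 3.98*a^3 + 7.12*a^2 - 2.45*a + 0.12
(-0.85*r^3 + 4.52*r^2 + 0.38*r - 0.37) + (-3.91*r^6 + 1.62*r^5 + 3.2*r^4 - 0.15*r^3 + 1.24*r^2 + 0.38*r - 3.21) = -3.91*r^6 + 1.62*r^5 + 3.2*r^4 - 1.0*r^3 + 5.76*r^2 + 0.76*r - 3.58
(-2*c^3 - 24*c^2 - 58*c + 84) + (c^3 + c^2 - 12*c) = -c^3 - 23*c^2 - 70*c + 84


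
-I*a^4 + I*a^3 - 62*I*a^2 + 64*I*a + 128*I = (a - 2)*(a - 8*I)*(a + 8*I)*(-I*a - I)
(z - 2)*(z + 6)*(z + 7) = z^3 + 11*z^2 + 16*z - 84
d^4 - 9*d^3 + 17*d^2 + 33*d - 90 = (d - 5)*(d - 3)^2*(d + 2)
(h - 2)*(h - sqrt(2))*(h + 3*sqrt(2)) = h^3 - 2*h^2 + 2*sqrt(2)*h^2 - 6*h - 4*sqrt(2)*h + 12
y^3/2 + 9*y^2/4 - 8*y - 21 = (y/2 + 1)*(y - 7/2)*(y + 6)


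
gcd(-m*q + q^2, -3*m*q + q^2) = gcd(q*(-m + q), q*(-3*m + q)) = q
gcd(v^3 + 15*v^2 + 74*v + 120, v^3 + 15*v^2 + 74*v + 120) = v^3 + 15*v^2 + 74*v + 120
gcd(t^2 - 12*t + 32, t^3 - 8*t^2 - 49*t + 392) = t - 8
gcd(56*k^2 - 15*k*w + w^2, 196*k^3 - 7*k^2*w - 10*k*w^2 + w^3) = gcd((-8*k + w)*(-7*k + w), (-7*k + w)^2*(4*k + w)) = -7*k + w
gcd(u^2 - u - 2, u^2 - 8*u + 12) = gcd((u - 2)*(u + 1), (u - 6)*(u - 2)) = u - 2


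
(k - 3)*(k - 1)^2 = k^3 - 5*k^2 + 7*k - 3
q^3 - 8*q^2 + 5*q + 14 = (q - 7)*(q - 2)*(q + 1)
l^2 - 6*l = l*(l - 6)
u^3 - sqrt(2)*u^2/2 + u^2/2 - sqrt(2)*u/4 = u*(u + 1/2)*(u - sqrt(2)/2)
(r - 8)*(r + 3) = r^2 - 5*r - 24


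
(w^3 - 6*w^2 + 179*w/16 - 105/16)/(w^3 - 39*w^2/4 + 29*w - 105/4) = (w - 5/4)/(w - 5)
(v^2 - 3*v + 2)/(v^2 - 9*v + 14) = (v - 1)/(v - 7)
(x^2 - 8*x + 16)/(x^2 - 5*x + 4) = (x - 4)/(x - 1)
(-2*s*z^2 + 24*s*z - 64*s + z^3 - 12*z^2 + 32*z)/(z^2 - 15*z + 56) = (-2*s*z + 8*s + z^2 - 4*z)/(z - 7)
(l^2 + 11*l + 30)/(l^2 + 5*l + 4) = (l^2 + 11*l + 30)/(l^2 + 5*l + 4)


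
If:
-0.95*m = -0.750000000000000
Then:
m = 0.79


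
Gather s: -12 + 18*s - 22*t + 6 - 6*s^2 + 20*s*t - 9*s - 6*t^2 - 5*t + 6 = -6*s^2 + s*(20*t + 9) - 6*t^2 - 27*t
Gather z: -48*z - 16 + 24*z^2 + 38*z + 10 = 24*z^2 - 10*z - 6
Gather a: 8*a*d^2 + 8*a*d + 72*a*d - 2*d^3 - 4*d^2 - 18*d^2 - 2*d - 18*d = a*(8*d^2 + 80*d) - 2*d^3 - 22*d^2 - 20*d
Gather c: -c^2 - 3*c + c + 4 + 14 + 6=-c^2 - 2*c + 24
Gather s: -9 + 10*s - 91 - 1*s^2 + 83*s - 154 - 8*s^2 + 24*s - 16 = -9*s^2 + 117*s - 270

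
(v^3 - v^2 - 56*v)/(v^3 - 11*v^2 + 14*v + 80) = v*(v + 7)/(v^2 - 3*v - 10)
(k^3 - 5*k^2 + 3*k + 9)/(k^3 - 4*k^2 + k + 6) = (k - 3)/(k - 2)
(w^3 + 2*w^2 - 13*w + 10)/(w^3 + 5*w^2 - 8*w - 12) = (w^2 + 4*w - 5)/(w^2 + 7*w + 6)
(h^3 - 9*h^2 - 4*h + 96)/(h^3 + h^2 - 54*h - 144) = (h - 4)/(h + 6)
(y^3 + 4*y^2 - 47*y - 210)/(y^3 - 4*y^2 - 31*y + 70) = (y + 6)/(y - 2)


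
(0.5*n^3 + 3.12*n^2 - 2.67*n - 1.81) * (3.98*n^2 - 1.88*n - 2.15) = 1.99*n^5 + 11.4776*n^4 - 17.5672*n^3 - 8.8922*n^2 + 9.1433*n + 3.8915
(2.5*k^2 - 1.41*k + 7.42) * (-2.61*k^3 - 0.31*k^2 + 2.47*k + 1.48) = -6.525*k^5 + 2.9051*k^4 - 12.7541*k^3 - 2.0829*k^2 + 16.2406*k + 10.9816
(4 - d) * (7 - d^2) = d^3 - 4*d^2 - 7*d + 28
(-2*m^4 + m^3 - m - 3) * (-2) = 4*m^4 - 2*m^3 + 2*m + 6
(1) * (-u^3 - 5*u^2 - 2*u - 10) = -u^3 - 5*u^2 - 2*u - 10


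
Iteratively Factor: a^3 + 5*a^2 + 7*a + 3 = (a + 1)*(a^2 + 4*a + 3) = (a + 1)*(a + 3)*(a + 1)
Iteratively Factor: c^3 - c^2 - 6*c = (c)*(c^2 - c - 6) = c*(c + 2)*(c - 3)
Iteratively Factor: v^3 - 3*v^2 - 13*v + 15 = (v + 3)*(v^2 - 6*v + 5) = (v - 1)*(v + 3)*(v - 5)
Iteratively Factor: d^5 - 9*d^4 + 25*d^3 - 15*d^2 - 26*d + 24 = (d - 4)*(d^4 - 5*d^3 + 5*d^2 + 5*d - 6) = (d - 4)*(d - 3)*(d^3 - 2*d^2 - d + 2) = (d - 4)*(d - 3)*(d + 1)*(d^2 - 3*d + 2) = (d - 4)*(d - 3)*(d - 2)*(d + 1)*(d - 1)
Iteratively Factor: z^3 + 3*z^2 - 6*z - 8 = (z + 1)*(z^2 + 2*z - 8) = (z + 1)*(z + 4)*(z - 2)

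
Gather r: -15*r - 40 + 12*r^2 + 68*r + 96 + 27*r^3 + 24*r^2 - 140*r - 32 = 27*r^3 + 36*r^2 - 87*r + 24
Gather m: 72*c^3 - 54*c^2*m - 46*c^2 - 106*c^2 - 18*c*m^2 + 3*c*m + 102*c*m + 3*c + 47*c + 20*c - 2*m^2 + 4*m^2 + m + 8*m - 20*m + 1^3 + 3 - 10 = 72*c^3 - 152*c^2 + 70*c + m^2*(2 - 18*c) + m*(-54*c^2 + 105*c - 11) - 6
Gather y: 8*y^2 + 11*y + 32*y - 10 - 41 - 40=8*y^2 + 43*y - 91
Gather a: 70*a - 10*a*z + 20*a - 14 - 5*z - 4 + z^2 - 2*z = a*(90 - 10*z) + z^2 - 7*z - 18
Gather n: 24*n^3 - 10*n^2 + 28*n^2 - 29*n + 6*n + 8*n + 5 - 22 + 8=24*n^3 + 18*n^2 - 15*n - 9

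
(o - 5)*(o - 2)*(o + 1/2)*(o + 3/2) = o^4 - 5*o^3 - 13*o^2/4 + 59*o/4 + 15/2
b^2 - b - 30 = (b - 6)*(b + 5)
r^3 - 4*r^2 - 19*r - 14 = (r - 7)*(r + 1)*(r + 2)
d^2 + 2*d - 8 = (d - 2)*(d + 4)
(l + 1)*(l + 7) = l^2 + 8*l + 7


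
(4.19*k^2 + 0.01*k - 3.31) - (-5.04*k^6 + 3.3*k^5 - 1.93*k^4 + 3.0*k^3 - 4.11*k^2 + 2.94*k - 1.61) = 5.04*k^6 - 3.3*k^5 + 1.93*k^4 - 3.0*k^3 + 8.3*k^2 - 2.93*k - 1.7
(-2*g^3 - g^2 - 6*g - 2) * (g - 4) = -2*g^4 + 7*g^3 - 2*g^2 + 22*g + 8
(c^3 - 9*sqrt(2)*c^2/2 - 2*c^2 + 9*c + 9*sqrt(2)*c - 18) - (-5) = c^3 - 9*sqrt(2)*c^2/2 - 2*c^2 + 9*c + 9*sqrt(2)*c - 13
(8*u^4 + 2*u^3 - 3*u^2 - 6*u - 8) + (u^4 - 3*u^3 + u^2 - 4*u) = 9*u^4 - u^3 - 2*u^2 - 10*u - 8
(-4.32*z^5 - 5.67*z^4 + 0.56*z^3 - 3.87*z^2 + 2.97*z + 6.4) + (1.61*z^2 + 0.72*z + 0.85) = -4.32*z^5 - 5.67*z^4 + 0.56*z^3 - 2.26*z^2 + 3.69*z + 7.25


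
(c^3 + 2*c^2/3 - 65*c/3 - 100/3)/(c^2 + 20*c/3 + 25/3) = (c^2 - c - 20)/(c + 5)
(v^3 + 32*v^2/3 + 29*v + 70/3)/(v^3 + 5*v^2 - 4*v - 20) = (3*v^2 + 26*v + 35)/(3*(v^2 + 3*v - 10))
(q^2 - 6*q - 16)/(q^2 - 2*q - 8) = (q - 8)/(q - 4)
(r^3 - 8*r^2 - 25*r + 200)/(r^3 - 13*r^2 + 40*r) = (r + 5)/r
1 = 1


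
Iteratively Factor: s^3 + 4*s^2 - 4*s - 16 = (s + 4)*(s^2 - 4) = (s - 2)*(s + 4)*(s + 2)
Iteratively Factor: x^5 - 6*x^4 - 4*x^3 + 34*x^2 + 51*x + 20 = (x + 1)*(x^4 - 7*x^3 + 3*x^2 + 31*x + 20) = (x - 4)*(x + 1)*(x^3 - 3*x^2 - 9*x - 5) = (x - 4)*(x + 1)^2*(x^2 - 4*x - 5) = (x - 5)*(x - 4)*(x + 1)^2*(x + 1)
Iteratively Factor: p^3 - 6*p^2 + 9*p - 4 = (p - 4)*(p^2 - 2*p + 1) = (p - 4)*(p - 1)*(p - 1)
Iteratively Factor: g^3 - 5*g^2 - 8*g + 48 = (g + 3)*(g^2 - 8*g + 16) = (g - 4)*(g + 3)*(g - 4)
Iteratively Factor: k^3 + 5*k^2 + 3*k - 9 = (k - 1)*(k^2 + 6*k + 9) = (k - 1)*(k + 3)*(k + 3)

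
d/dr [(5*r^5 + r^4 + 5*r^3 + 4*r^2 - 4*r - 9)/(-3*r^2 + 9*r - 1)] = (-45*r^6 + 174*r^5 - 13*r^4 + 86*r^3 + 9*r^2 - 62*r + 85)/(9*r^4 - 54*r^3 + 87*r^2 - 18*r + 1)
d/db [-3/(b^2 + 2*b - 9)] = 6*(b + 1)/(b^2 + 2*b - 9)^2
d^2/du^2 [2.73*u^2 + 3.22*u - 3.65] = 5.46000000000000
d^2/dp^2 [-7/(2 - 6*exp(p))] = 21*(3*exp(p) + 1)*exp(p)/(2*(3*exp(p) - 1)^3)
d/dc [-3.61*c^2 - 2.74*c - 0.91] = -7.22*c - 2.74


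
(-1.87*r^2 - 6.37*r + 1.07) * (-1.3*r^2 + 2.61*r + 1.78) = 2.431*r^4 + 3.4003*r^3 - 21.3453*r^2 - 8.5459*r + 1.9046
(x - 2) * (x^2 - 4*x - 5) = x^3 - 6*x^2 + 3*x + 10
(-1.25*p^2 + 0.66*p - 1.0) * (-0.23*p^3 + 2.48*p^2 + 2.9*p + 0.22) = 0.2875*p^5 - 3.2518*p^4 - 1.7582*p^3 - 0.841*p^2 - 2.7548*p - 0.22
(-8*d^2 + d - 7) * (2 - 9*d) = 72*d^3 - 25*d^2 + 65*d - 14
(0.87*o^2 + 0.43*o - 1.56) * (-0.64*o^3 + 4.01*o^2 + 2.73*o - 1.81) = -0.5568*o^5 + 3.2135*o^4 + 5.0978*o^3 - 6.6564*o^2 - 5.0371*o + 2.8236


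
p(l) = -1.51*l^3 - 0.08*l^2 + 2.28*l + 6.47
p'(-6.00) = -159.84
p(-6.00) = 316.07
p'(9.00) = -366.09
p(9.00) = -1080.28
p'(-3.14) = -41.88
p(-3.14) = 45.27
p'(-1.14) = -3.42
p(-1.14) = 6.00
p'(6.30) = -178.52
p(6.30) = -359.91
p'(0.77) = -0.53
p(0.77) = 7.49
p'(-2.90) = -35.35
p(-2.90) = 36.01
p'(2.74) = -32.17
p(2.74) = -18.95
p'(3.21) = -44.91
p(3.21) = -36.98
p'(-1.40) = -6.37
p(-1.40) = 7.26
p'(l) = -4.53*l^2 - 0.16*l + 2.28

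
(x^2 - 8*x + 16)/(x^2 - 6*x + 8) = (x - 4)/(x - 2)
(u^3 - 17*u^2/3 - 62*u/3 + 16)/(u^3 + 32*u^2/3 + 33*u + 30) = (3*u^2 - 26*u + 16)/(3*u^2 + 23*u + 30)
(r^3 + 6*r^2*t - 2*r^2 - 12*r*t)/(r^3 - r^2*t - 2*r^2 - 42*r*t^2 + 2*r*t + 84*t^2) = r/(r - 7*t)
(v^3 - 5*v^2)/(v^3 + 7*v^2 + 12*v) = v*(v - 5)/(v^2 + 7*v + 12)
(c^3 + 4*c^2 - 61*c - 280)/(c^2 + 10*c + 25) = (c^2 - c - 56)/(c + 5)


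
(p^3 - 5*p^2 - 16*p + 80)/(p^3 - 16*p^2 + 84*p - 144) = (p^2 - p - 20)/(p^2 - 12*p + 36)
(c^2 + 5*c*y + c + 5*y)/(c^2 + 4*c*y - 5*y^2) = (-c - 1)/(-c + y)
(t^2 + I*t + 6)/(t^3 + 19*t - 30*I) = (t + 3*I)/(t^2 + 2*I*t + 15)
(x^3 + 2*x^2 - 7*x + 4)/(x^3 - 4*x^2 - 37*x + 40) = (x^2 + 3*x - 4)/(x^2 - 3*x - 40)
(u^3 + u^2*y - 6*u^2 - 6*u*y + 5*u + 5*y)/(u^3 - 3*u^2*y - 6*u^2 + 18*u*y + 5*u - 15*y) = (-u - y)/(-u + 3*y)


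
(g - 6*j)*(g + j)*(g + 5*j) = g^3 - 31*g*j^2 - 30*j^3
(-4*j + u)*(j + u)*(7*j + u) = -28*j^3 - 25*j^2*u + 4*j*u^2 + u^3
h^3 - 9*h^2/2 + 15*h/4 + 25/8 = (h - 5/2)^2*(h + 1/2)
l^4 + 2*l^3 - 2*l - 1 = (l - 1)*(l + 1)^3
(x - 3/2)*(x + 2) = x^2 + x/2 - 3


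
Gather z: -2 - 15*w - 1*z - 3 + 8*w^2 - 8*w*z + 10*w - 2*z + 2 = 8*w^2 - 5*w + z*(-8*w - 3) - 3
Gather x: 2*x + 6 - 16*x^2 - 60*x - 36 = -16*x^2 - 58*x - 30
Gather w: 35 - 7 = 28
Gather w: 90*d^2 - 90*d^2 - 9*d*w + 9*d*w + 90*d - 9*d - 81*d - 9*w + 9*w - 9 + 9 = 0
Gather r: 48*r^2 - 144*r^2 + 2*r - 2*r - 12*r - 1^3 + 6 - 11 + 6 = -96*r^2 - 12*r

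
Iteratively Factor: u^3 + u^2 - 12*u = (u - 3)*(u^2 + 4*u) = (u - 3)*(u + 4)*(u)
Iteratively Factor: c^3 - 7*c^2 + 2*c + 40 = (c - 5)*(c^2 - 2*c - 8) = (c - 5)*(c - 4)*(c + 2)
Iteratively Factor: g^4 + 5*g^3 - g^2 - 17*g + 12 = (g - 1)*(g^3 + 6*g^2 + 5*g - 12) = (g - 1)^2*(g^2 + 7*g + 12) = (g - 1)^2*(g + 3)*(g + 4)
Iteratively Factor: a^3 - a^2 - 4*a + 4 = (a - 1)*(a^2 - 4) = (a - 2)*(a - 1)*(a + 2)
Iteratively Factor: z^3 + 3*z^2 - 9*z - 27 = (z + 3)*(z^2 - 9) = (z + 3)^2*(z - 3)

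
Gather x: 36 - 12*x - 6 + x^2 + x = x^2 - 11*x + 30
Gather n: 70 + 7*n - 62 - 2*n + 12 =5*n + 20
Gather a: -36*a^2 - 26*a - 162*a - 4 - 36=-36*a^2 - 188*a - 40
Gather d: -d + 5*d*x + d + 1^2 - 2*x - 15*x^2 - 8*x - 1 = 5*d*x - 15*x^2 - 10*x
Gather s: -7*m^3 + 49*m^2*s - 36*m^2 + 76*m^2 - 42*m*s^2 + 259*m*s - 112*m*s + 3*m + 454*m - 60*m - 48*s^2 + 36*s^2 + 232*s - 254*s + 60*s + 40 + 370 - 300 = -7*m^3 + 40*m^2 + 397*m + s^2*(-42*m - 12) + s*(49*m^2 + 147*m + 38) + 110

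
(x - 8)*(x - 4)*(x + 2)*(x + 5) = x^4 - 5*x^3 - 42*x^2 + 104*x + 320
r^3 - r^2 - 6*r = r*(r - 3)*(r + 2)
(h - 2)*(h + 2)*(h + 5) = h^3 + 5*h^2 - 4*h - 20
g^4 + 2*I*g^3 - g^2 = g^2*(g + I)^2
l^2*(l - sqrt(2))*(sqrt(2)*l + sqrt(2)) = sqrt(2)*l^4 - 2*l^3 + sqrt(2)*l^3 - 2*l^2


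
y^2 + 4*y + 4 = (y + 2)^2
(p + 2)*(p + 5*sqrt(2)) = p^2 + 2*p + 5*sqrt(2)*p + 10*sqrt(2)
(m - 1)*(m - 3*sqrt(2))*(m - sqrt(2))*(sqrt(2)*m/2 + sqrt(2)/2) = sqrt(2)*m^4/2 - 4*m^3 + 5*sqrt(2)*m^2/2 + 4*m - 3*sqrt(2)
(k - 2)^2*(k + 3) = k^3 - k^2 - 8*k + 12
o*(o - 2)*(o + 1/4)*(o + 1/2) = o^4 - 5*o^3/4 - 11*o^2/8 - o/4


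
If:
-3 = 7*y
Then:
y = -3/7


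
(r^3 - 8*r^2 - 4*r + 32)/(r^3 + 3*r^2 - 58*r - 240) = (r^2 - 4)/(r^2 + 11*r + 30)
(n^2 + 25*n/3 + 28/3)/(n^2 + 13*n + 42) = (n + 4/3)/(n + 6)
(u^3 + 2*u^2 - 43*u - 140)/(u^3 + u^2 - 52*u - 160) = (u - 7)/(u - 8)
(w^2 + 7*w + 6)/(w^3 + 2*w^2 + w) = (w + 6)/(w*(w + 1))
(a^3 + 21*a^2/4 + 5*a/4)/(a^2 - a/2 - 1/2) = a*(4*a^2 + 21*a + 5)/(2*(2*a^2 - a - 1))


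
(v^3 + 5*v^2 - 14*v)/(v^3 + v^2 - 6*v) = (v + 7)/(v + 3)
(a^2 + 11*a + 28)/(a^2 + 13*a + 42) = (a + 4)/(a + 6)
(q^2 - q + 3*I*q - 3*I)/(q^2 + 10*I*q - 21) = (q - 1)/(q + 7*I)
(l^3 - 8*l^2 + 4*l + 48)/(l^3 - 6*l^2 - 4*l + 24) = (l - 4)/(l - 2)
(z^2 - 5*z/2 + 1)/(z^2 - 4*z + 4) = (z - 1/2)/(z - 2)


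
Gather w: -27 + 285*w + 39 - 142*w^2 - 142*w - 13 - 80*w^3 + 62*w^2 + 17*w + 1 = -80*w^3 - 80*w^2 + 160*w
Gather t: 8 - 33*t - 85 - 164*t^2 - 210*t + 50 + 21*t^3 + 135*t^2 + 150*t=21*t^3 - 29*t^2 - 93*t - 27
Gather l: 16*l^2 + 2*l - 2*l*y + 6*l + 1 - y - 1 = 16*l^2 + l*(8 - 2*y) - y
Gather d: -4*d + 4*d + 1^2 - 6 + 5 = 0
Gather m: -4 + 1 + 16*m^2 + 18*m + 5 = 16*m^2 + 18*m + 2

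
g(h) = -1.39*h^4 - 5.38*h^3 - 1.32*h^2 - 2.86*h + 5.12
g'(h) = -5.56*h^3 - 16.14*h^2 - 2.64*h - 2.86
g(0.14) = 4.68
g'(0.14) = -3.56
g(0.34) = 3.76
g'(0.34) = -5.84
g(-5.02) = -215.92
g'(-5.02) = 307.03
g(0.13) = 4.71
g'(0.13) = -3.49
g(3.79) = -604.36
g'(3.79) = -547.39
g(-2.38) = 32.38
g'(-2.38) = -13.04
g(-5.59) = -437.64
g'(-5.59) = 478.76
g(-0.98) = 10.44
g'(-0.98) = -10.54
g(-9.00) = -5273.83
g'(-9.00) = 2766.80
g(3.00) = -273.19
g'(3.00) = -306.16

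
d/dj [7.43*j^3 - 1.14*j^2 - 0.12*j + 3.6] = 22.29*j^2 - 2.28*j - 0.12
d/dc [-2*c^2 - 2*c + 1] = -4*c - 2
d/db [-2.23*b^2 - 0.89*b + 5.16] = -4.46*b - 0.89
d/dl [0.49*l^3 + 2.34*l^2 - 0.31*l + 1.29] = 1.47*l^2 + 4.68*l - 0.31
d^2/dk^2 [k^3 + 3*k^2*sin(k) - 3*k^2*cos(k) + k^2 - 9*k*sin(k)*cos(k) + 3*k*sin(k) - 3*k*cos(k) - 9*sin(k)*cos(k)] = 3*sqrt(2)*k^2*cos(k + pi/4) + 9*k*sin(k) + 18*k*sin(2*k) + 15*k*cos(k) + 6*k + 12*sin(k) - 18*sqrt(2)*cos(2*k + pi/4) + 2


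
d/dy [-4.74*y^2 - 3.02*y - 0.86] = -9.48*y - 3.02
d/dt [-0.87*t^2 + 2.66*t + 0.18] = 2.66 - 1.74*t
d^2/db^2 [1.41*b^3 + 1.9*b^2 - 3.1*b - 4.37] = 8.46*b + 3.8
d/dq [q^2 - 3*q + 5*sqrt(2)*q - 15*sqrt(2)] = 2*q - 3 + 5*sqrt(2)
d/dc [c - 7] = 1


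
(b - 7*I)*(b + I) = b^2 - 6*I*b + 7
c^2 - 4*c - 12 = (c - 6)*(c + 2)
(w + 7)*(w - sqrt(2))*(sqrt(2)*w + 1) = sqrt(2)*w^3 - w^2 + 7*sqrt(2)*w^2 - 7*w - sqrt(2)*w - 7*sqrt(2)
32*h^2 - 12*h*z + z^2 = (-8*h + z)*(-4*h + z)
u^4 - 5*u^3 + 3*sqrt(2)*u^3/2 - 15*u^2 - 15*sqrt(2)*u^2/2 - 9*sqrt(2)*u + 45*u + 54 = (u - 6)*(u + 1)*(u - 3*sqrt(2)/2)*(u + 3*sqrt(2))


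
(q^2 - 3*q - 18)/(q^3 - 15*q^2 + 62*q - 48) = (q + 3)/(q^2 - 9*q + 8)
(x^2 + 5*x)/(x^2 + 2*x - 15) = x/(x - 3)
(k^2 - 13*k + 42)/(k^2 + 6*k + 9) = (k^2 - 13*k + 42)/(k^2 + 6*k + 9)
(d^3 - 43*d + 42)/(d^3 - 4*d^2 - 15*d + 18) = (d + 7)/(d + 3)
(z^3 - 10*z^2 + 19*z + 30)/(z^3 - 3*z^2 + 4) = (z^2 - 11*z + 30)/(z^2 - 4*z + 4)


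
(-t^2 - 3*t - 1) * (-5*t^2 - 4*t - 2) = 5*t^4 + 19*t^3 + 19*t^2 + 10*t + 2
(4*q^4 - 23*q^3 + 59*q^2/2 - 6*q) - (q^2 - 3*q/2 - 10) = 4*q^4 - 23*q^3 + 57*q^2/2 - 9*q/2 + 10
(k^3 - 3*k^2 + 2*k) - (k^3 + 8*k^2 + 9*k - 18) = -11*k^2 - 7*k + 18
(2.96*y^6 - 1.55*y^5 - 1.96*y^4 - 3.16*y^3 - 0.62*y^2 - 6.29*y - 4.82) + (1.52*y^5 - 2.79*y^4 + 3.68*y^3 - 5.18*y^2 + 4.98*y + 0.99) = 2.96*y^6 - 0.03*y^5 - 4.75*y^4 + 0.52*y^3 - 5.8*y^2 - 1.31*y - 3.83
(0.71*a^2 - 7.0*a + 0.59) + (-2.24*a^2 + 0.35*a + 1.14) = -1.53*a^2 - 6.65*a + 1.73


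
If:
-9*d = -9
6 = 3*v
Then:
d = 1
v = 2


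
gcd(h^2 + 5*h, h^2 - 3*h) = h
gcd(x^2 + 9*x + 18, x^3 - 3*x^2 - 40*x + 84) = x + 6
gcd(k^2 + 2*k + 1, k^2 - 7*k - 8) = k + 1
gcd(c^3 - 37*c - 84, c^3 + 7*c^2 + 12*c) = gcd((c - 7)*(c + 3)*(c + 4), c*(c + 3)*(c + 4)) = c^2 + 7*c + 12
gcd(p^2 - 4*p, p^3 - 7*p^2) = p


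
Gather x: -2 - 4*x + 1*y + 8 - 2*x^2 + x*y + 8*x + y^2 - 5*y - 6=-2*x^2 + x*(y + 4) + y^2 - 4*y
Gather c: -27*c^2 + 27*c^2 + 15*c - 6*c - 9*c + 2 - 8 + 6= 0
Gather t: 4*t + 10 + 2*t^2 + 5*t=2*t^2 + 9*t + 10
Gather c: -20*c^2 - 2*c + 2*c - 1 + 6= 5 - 20*c^2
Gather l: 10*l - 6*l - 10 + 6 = 4*l - 4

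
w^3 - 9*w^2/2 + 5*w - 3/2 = (w - 3)*(w - 1)*(w - 1/2)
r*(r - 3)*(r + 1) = r^3 - 2*r^2 - 3*r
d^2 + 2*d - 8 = (d - 2)*(d + 4)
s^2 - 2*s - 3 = (s - 3)*(s + 1)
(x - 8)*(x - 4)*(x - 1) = x^3 - 13*x^2 + 44*x - 32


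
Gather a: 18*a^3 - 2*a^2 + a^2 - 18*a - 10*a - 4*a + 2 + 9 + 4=18*a^3 - a^2 - 32*a + 15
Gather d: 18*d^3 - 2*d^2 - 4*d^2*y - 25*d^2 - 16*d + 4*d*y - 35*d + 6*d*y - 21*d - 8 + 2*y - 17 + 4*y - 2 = 18*d^3 + d^2*(-4*y - 27) + d*(10*y - 72) + 6*y - 27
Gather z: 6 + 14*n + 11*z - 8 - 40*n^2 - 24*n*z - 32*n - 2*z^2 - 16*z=-40*n^2 - 18*n - 2*z^2 + z*(-24*n - 5) - 2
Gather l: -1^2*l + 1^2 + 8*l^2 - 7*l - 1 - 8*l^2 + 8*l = 0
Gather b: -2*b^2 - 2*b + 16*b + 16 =-2*b^2 + 14*b + 16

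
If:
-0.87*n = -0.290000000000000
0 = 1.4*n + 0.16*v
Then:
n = 0.33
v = -2.92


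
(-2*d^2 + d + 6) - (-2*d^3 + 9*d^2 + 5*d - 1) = 2*d^3 - 11*d^2 - 4*d + 7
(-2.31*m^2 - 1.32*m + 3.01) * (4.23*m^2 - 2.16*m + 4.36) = -9.7713*m^4 - 0.594*m^3 + 5.5119*m^2 - 12.2568*m + 13.1236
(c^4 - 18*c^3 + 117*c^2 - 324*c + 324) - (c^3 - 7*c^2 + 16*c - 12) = c^4 - 19*c^3 + 124*c^2 - 340*c + 336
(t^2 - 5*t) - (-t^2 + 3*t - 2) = 2*t^2 - 8*t + 2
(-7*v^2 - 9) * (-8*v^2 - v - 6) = 56*v^4 + 7*v^3 + 114*v^2 + 9*v + 54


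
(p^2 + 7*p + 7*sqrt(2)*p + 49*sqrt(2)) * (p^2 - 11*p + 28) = p^4 - 4*p^3 + 7*sqrt(2)*p^3 - 49*p^2 - 28*sqrt(2)*p^2 - 343*sqrt(2)*p + 196*p + 1372*sqrt(2)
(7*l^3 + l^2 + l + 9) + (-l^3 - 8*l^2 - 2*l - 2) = 6*l^3 - 7*l^2 - l + 7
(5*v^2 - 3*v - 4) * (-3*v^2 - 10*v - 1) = -15*v^4 - 41*v^3 + 37*v^2 + 43*v + 4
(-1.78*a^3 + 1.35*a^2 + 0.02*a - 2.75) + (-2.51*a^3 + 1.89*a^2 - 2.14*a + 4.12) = -4.29*a^3 + 3.24*a^2 - 2.12*a + 1.37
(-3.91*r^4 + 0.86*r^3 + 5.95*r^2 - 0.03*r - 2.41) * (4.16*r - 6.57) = -16.2656*r^5 + 29.2663*r^4 + 19.1018*r^3 - 39.2163*r^2 - 9.8285*r + 15.8337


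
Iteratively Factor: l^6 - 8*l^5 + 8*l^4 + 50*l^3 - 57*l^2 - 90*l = (l + 2)*(l^5 - 10*l^4 + 28*l^3 - 6*l^2 - 45*l) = (l - 3)*(l + 2)*(l^4 - 7*l^3 + 7*l^2 + 15*l) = l*(l - 3)*(l + 2)*(l^3 - 7*l^2 + 7*l + 15) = l*(l - 5)*(l - 3)*(l + 2)*(l^2 - 2*l - 3) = l*(l - 5)*(l - 3)*(l + 1)*(l + 2)*(l - 3)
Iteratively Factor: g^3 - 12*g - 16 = (g + 2)*(g^2 - 2*g - 8) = (g - 4)*(g + 2)*(g + 2)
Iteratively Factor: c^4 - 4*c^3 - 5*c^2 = (c - 5)*(c^3 + c^2) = c*(c - 5)*(c^2 + c) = c^2*(c - 5)*(c + 1)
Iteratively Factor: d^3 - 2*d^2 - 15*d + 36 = (d - 3)*(d^2 + d - 12) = (d - 3)^2*(d + 4)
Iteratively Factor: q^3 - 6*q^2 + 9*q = (q)*(q^2 - 6*q + 9) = q*(q - 3)*(q - 3)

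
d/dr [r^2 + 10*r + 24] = 2*r + 10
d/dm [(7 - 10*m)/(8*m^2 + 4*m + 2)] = 4*(5*m^2 - 7*m - 3)/(16*m^4 + 16*m^3 + 12*m^2 + 4*m + 1)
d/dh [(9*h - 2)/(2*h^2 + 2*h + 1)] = (-18*h^2 + 8*h + 13)/(4*h^4 + 8*h^3 + 8*h^2 + 4*h + 1)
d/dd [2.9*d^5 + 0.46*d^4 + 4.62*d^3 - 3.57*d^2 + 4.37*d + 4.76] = 14.5*d^4 + 1.84*d^3 + 13.86*d^2 - 7.14*d + 4.37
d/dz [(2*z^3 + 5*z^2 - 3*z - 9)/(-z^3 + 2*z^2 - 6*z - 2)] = (9*z^4 - 30*z^3 - 63*z^2 + 16*z - 48)/(z^6 - 4*z^5 + 16*z^4 - 20*z^3 + 28*z^2 + 24*z + 4)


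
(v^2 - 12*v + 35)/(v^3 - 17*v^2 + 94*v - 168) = (v - 5)/(v^2 - 10*v + 24)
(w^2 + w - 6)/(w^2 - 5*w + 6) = (w + 3)/(w - 3)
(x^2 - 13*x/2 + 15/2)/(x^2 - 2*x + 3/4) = 2*(x - 5)/(2*x - 1)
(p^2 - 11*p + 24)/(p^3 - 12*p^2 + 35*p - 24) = 1/(p - 1)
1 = 1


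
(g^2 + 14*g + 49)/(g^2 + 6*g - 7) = (g + 7)/(g - 1)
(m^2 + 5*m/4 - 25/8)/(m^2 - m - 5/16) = 2*(2*m + 5)/(4*m + 1)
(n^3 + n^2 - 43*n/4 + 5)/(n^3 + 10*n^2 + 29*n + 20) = (n^2 - 3*n + 5/4)/(n^2 + 6*n + 5)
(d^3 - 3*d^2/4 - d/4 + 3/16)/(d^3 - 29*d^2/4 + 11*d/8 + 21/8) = (d - 1/2)/(d - 7)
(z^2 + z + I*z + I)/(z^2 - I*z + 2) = (z + 1)/(z - 2*I)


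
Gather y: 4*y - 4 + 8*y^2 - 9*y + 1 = 8*y^2 - 5*y - 3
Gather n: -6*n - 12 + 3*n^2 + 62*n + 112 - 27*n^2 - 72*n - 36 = -24*n^2 - 16*n + 64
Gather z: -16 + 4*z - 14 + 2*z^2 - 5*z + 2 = 2*z^2 - z - 28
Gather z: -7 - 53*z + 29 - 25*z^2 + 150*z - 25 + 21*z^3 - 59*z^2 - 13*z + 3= 21*z^3 - 84*z^2 + 84*z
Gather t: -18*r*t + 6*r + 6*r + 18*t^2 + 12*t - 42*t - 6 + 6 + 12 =12*r + 18*t^2 + t*(-18*r - 30) + 12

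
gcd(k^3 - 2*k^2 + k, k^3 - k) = k^2 - k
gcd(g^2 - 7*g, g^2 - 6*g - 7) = g - 7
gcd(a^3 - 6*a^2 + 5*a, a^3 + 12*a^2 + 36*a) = a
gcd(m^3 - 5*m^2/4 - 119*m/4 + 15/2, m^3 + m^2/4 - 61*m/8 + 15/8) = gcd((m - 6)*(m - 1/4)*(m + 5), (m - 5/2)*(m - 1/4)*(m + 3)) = m - 1/4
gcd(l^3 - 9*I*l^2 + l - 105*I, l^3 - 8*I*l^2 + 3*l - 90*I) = l^2 - 2*I*l + 15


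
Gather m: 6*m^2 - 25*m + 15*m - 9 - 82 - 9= 6*m^2 - 10*m - 100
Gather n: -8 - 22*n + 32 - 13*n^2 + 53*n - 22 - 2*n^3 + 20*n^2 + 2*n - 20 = -2*n^3 + 7*n^2 + 33*n - 18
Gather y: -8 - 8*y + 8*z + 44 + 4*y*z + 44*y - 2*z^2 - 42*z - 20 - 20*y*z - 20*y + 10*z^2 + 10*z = y*(16 - 16*z) + 8*z^2 - 24*z + 16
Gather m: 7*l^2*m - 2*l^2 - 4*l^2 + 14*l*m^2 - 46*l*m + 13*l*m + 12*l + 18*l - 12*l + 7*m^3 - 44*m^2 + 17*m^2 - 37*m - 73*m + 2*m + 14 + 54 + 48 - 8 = -6*l^2 + 18*l + 7*m^3 + m^2*(14*l - 27) + m*(7*l^2 - 33*l - 108) + 108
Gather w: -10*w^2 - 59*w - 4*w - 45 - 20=-10*w^2 - 63*w - 65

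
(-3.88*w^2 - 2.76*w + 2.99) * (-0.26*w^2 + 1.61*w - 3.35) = 1.0088*w^4 - 5.5292*w^3 + 7.777*w^2 + 14.0599*w - 10.0165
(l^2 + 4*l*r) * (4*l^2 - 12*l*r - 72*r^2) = 4*l^4 + 4*l^3*r - 120*l^2*r^2 - 288*l*r^3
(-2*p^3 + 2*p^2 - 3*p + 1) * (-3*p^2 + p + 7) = 6*p^5 - 8*p^4 - 3*p^3 + 8*p^2 - 20*p + 7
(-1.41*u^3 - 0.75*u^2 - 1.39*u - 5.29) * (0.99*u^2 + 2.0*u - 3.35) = -1.3959*u^5 - 3.5625*u^4 + 1.8474*u^3 - 5.5046*u^2 - 5.9235*u + 17.7215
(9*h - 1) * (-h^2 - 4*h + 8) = -9*h^3 - 35*h^2 + 76*h - 8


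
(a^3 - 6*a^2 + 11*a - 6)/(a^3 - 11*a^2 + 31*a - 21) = (a - 2)/(a - 7)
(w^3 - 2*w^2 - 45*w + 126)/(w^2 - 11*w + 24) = (w^2 + w - 42)/(w - 8)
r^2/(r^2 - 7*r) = r/(r - 7)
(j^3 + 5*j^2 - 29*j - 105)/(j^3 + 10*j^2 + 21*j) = (j - 5)/j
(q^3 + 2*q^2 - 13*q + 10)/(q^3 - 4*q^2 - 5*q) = (-q^3 - 2*q^2 + 13*q - 10)/(q*(-q^2 + 4*q + 5))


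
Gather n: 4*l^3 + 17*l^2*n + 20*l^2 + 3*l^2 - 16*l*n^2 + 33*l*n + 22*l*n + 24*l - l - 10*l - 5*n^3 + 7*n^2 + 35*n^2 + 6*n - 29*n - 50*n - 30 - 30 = 4*l^3 + 23*l^2 + 13*l - 5*n^3 + n^2*(42 - 16*l) + n*(17*l^2 + 55*l - 73) - 60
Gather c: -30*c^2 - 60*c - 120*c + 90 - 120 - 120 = -30*c^2 - 180*c - 150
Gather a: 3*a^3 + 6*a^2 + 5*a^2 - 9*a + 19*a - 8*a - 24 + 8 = 3*a^3 + 11*a^2 + 2*a - 16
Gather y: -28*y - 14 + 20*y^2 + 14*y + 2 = 20*y^2 - 14*y - 12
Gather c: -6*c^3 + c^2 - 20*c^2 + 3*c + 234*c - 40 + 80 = -6*c^3 - 19*c^2 + 237*c + 40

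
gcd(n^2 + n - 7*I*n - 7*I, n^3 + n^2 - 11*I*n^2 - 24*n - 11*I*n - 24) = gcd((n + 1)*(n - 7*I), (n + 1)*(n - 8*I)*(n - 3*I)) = n + 1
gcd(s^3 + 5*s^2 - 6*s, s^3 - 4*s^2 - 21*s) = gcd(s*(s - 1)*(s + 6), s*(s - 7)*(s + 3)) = s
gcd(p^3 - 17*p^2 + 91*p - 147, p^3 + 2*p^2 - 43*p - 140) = p - 7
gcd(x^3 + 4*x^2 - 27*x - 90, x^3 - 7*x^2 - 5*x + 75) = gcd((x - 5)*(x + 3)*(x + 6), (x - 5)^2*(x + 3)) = x^2 - 2*x - 15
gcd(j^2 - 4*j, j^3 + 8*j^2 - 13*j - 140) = j - 4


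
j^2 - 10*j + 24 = (j - 6)*(j - 4)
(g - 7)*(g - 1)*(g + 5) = g^3 - 3*g^2 - 33*g + 35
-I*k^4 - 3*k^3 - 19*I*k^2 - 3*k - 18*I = (k - 6*I)*(k - I)*(k + 3*I)*(-I*k + 1)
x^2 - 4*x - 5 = (x - 5)*(x + 1)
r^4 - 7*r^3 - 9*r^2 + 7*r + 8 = (r - 8)*(r - 1)*(r + 1)^2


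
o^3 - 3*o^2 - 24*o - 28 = (o - 7)*(o + 2)^2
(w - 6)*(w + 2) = w^2 - 4*w - 12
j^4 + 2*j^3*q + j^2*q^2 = j^2*(j + q)^2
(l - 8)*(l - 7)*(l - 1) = l^3 - 16*l^2 + 71*l - 56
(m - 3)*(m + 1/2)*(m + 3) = m^3 + m^2/2 - 9*m - 9/2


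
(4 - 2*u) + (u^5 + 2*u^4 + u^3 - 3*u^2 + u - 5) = u^5 + 2*u^4 + u^3 - 3*u^2 - u - 1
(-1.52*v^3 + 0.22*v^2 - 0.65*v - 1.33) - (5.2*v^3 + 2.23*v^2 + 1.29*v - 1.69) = -6.72*v^3 - 2.01*v^2 - 1.94*v + 0.36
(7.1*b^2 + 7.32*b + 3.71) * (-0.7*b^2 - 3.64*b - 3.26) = -4.97*b^4 - 30.968*b^3 - 52.3878*b^2 - 37.3676*b - 12.0946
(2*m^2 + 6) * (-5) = -10*m^2 - 30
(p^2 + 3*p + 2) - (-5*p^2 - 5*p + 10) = 6*p^2 + 8*p - 8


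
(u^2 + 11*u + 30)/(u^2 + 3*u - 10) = (u + 6)/(u - 2)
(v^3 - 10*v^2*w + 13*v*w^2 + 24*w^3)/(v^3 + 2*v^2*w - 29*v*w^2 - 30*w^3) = (v^2 - 11*v*w + 24*w^2)/(v^2 + v*w - 30*w^2)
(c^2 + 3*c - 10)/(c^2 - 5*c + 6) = (c + 5)/(c - 3)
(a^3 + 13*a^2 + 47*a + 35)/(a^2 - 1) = (a^2 + 12*a + 35)/(a - 1)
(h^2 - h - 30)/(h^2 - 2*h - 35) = (h - 6)/(h - 7)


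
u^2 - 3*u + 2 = (u - 2)*(u - 1)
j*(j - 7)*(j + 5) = j^3 - 2*j^2 - 35*j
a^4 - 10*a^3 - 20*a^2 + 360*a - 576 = (a - 8)*(a - 6)*(a - 2)*(a + 6)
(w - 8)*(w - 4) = w^2 - 12*w + 32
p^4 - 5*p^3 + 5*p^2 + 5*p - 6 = (p - 3)*(p - 2)*(p - 1)*(p + 1)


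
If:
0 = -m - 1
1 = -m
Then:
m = -1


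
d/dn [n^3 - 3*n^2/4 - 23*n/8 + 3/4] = 3*n^2 - 3*n/2 - 23/8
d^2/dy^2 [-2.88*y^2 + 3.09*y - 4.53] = -5.76000000000000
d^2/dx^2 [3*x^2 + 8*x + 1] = 6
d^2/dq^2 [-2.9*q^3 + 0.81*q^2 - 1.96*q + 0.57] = 1.62 - 17.4*q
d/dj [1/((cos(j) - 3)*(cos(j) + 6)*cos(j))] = 3*(sin(j) - 6*sin(j)/cos(j)^2 + 2*tan(j))/((cos(j) - 3)^2*(cos(j) + 6)^2)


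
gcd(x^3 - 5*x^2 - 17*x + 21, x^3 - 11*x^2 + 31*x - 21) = x^2 - 8*x + 7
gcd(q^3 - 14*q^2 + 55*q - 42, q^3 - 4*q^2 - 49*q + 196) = q - 7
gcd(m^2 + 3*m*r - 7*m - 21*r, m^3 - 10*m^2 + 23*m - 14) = m - 7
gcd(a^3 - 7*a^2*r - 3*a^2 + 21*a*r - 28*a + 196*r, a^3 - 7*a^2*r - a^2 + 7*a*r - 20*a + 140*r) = -a^2 + 7*a*r - 4*a + 28*r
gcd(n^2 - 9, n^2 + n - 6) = n + 3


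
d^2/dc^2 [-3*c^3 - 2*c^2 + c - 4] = -18*c - 4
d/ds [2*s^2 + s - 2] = 4*s + 1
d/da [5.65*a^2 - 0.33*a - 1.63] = 11.3*a - 0.33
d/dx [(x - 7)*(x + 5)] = 2*x - 2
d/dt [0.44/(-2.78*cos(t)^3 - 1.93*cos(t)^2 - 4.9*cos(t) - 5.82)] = (3.6696*sin(t)^2 - 1.6984*cos(t) - 5.8256)*sin(t)/(2.78*cos(t)^3 + 1.93*cos(t)^2 + 4.9*cos(t) + 5.82)^2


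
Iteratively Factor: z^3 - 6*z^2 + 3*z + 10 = (z + 1)*(z^2 - 7*z + 10) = (z - 2)*(z + 1)*(z - 5)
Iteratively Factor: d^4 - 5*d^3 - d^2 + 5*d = (d)*(d^3 - 5*d^2 - d + 5) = d*(d - 5)*(d^2 - 1) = d*(d - 5)*(d + 1)*(d - 1)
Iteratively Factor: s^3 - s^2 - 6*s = (s)*(s^2 - s - 6) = s*(s - 3)*(s + 2)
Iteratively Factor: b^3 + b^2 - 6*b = (b + 3)*(b^2 - 2*b) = b*(b + 3)*(b - 2)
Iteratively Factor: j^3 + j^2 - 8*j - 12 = (j - 3)*(j^2 + 4*j + 4) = (j - 3)*(j + 2)*(j + 2)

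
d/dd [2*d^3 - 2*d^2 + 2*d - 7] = 6*d^2 - 4*d + 2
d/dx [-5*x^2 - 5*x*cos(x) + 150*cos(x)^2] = 5*x*sin(x) - 10*x - 150*sin(2*x) - 5*cos(x)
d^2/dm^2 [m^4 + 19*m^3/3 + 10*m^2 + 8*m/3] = 12*m^2 + 38*m + 20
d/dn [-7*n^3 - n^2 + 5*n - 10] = -21*n^2 - 2*n + 5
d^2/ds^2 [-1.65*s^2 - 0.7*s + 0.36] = -3.30000000000000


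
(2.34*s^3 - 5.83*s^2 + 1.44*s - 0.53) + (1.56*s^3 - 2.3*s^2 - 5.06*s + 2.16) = 3.9*s^3 - 8.13*s^2 - 3.62*s + 1.63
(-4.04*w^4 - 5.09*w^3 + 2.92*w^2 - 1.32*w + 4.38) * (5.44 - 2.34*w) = 9.4536*w^5 - 10.067*w^4 - 34.5224*w^3 + 18.9736*w^2 - 17.43*w + 23.8272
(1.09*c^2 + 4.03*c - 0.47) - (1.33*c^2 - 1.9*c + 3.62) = -0.24*c^2 + 5.93*c - 4.09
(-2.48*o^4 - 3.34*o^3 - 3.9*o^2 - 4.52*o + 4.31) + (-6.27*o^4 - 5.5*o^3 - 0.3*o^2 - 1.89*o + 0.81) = -8.75*o^4 - 8.84*o^3 - 4.2*o^2 - 6.41*o + 5.12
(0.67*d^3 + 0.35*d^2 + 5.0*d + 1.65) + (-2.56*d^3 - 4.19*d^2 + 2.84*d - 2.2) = -1.89*d^3 - 3.84*d^2 + 7.84*d - 0.55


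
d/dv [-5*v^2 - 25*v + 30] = -10*v - 25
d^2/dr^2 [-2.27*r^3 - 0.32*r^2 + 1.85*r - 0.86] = -13.62*r - 0.64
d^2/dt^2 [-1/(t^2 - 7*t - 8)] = 2*(-t^2 + 7*t + (2*t - 7)^2 + 8)/(-t^2 + 7*t + 8)^3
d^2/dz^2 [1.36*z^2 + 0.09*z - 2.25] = 2.72000000000000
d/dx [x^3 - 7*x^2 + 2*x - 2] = 3*x^2 - 14*x + 2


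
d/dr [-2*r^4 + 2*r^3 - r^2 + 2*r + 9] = -8*r^3 + 6*r^2 - 2*r + 2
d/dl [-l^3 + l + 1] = 1 - 3*l^2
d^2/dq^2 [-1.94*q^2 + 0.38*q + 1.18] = -3.88000000000000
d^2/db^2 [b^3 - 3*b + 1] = 6*b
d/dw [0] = 0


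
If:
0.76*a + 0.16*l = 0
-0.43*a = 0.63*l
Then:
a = 0.00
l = 0.00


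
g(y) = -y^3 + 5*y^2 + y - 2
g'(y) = -3*y^2 + 10*y + 1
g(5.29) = -4.83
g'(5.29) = -30.05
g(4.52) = 12.33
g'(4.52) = -15.09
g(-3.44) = 94.44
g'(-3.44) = -68.90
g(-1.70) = 15.66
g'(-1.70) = -24.67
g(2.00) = 12.00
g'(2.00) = 9.00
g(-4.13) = 149.60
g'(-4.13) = -91.47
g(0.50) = -0.38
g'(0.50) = 5.25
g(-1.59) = 13.07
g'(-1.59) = -22.48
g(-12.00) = 2434.00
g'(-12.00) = -551.00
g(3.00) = 19.00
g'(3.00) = 4.00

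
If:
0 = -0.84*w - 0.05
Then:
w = -0.06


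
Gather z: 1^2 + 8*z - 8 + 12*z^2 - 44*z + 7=12*z^2 - 36*z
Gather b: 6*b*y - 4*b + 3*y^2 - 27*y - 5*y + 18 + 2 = b*(6*y - 4) + 3*y^2 - 32*y + 20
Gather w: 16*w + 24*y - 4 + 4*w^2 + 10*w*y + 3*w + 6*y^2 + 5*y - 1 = 4*w^2 + w*(10*y + 19) + 6*y^2 + 29*y - 5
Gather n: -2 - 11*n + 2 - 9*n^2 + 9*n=-9*n^2 - 2*n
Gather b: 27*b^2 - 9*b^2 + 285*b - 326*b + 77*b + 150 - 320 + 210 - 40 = 18*b^2 + 36*b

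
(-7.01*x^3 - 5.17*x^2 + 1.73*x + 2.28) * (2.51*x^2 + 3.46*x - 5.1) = -17.5951*x^5 - 37.2313*x^4 + 22.2051*x^3 + 38.0756*x^2 - 0.9342*x - 11.628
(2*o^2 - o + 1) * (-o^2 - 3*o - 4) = -2*o^4 - 5*o^3 - 6*o^2 + o - 4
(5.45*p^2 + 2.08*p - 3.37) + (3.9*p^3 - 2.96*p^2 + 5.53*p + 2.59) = 3.9*p^3 + 2.49*p^2 + 7.61*p - 0.78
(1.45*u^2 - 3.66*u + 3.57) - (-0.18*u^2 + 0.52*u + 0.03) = 1.63*u^2 - 4.18*u + 3.54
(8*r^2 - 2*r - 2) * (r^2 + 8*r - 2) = 8*r^4 + 62*r^3 - 34*r^2 - 12*r + 4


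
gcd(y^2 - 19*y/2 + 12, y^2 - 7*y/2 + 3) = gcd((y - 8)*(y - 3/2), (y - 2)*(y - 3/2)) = y - 3/2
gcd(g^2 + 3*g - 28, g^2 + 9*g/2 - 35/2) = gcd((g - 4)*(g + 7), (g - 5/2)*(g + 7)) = g + 7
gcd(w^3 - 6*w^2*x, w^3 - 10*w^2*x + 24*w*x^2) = -w^2 + 6*w*x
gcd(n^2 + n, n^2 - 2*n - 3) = n + 1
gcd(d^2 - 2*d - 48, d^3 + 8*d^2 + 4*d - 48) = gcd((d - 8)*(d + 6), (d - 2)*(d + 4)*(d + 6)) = d + 6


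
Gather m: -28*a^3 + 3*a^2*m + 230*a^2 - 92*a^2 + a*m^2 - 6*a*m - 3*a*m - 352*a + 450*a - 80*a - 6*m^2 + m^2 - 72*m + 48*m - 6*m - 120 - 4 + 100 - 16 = -28*a^3 + 138*a^2 + 18*a + m^2*(a - 5) + m*(3*a^2 - 9*a - 30) - 40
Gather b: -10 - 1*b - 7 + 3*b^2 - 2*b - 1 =3*b^2 - 3*b - 18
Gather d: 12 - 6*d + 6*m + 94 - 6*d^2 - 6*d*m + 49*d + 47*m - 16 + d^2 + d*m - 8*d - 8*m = -5*d^2 + d*(35 - 5*m) + 45*m + 90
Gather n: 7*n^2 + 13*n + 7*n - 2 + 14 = 7*n^2 + 20*n + 12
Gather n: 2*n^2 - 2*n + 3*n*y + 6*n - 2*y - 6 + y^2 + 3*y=2*n^2 + n*(3*y + 4) + y^2 + y - 6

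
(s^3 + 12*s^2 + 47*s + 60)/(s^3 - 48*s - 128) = (s^2 + 8*s + 15)/(s^2 - 4*s - 32)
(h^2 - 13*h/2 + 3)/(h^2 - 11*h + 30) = (h - 1/2)/(h - 5)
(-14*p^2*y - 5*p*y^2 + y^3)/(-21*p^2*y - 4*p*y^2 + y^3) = (2*p + y)/(3*p + y)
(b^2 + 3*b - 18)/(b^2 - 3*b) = (b + 6)/b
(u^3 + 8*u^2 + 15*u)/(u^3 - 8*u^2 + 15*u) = (u^2 + 8*u + 15)/(u^2 - 8*u + 15)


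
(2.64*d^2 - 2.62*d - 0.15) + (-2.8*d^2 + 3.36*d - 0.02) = -0.16*d^2 + 0.74*d - 0.17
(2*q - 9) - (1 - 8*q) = 10*q - 10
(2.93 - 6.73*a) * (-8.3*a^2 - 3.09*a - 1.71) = 55.859*a^3 - 3.5233*a^2 + 2.4546*a - 5.0103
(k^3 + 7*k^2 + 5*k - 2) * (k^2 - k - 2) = k^5 + 6*k^4 - 4*k^3 - 21*k^2 - 8*k + 4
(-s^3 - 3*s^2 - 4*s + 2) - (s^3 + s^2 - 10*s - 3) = -2*s^3 - 4*s^2 + 6*s + 5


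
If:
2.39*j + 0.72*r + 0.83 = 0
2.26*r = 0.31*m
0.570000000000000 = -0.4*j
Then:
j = -1.42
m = 26.08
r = 3.58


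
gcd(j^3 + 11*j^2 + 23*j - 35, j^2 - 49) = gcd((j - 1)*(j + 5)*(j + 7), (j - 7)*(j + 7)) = j + 7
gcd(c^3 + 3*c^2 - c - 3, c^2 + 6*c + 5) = c + 1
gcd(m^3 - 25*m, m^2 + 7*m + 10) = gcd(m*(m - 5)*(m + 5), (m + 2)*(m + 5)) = m + 5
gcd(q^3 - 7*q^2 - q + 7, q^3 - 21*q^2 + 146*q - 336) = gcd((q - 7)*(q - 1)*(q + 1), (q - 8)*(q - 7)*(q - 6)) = q - 7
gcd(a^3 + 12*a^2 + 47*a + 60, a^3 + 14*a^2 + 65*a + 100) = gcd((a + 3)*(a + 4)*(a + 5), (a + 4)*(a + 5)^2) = a^2 + 9*a + 20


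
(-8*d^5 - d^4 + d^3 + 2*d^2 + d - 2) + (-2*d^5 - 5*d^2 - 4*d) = -10*d^5 - d^4 + d^3 - 3*d^2 - 3*d - 2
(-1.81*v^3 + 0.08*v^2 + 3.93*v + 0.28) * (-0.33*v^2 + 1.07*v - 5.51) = 0.5973*v^5 - 1.9631*v^4 + 8.7618*v^3 + 3.6719*v^2 - 21.3547*v - 1.5428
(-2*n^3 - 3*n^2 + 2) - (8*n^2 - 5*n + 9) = -2*n^3 - 11*n^2 + 5*n - 7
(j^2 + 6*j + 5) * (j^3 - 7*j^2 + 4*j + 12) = j^5 - j^4 - 33*j^3 + j^2 + 92*j + 60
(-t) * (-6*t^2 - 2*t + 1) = 6*t^3 + 2*t^2 - t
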